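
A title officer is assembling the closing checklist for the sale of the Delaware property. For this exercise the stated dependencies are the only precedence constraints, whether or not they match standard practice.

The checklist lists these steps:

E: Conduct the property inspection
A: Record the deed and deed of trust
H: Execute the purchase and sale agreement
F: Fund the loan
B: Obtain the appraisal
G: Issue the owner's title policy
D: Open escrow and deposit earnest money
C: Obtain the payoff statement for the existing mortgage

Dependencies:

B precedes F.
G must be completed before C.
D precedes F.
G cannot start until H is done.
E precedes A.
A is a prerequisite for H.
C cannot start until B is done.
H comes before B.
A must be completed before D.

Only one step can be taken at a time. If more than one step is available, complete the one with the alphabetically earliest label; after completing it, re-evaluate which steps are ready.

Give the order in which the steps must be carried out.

E, A, D, H, B, F, G, C

E has no prerequisites → E first.
Next only A has its prerequisites met → A.
Ready: D and H. D has the earlier label → D.
H is the only step now ready → H.
Ready: B and G. B has the earlier label → B.
Ready: F and G. F has the earlier label → F.
G needed H, now all done → G.
Next only C has its prerequisites met → C.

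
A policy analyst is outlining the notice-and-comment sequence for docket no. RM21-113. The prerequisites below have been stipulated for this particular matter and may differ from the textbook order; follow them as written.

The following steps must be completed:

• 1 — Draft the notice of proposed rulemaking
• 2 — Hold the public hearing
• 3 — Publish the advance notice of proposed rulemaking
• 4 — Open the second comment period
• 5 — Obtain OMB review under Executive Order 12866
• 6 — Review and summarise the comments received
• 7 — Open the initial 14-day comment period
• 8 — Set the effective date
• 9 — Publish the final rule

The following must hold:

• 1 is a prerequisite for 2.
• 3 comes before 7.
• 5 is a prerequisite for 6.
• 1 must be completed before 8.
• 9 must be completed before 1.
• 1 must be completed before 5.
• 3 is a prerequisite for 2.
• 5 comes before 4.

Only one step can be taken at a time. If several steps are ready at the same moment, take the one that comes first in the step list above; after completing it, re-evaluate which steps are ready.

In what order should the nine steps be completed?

3 7 9 1 2 5 4 6 8

Nothing is required for 3 and 9. 3 is listed earlier → 3 first.
7 and 9 are both available; 7 is listed earlier → 7.
9 is the only step now ready → 9.
That leaves 1 as the only ready step → 1.
2, 5 and 8 are all available; 2 is listed earlier → 2.
Ready: 5 and 8. 5 is listed earlier → 5.
4, 6 and 8 are all available; 4 is listed earlier → 4.
6 and 8 are both available; 6 is listed earlier → 6.
8 needed 1, now all done → 8.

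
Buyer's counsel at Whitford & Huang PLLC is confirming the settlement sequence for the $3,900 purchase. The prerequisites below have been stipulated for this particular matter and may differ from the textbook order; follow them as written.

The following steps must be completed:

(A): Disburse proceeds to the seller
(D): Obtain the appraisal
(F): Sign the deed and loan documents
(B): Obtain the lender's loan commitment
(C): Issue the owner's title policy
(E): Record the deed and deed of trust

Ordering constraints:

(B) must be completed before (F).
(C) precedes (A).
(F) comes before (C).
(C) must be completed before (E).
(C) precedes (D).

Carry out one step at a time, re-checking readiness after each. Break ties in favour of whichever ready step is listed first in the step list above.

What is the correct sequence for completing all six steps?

(B), (F), (C), (A), (D), (E)

(B) is the only step with nothing outstanding, so it goes first.
(F) is the only step now ready → (F).
Next only (C) has its prerequisites met → (C).
Ready: (A), (D) and (E). (A) is listed earlier → (A).
Ready: (D) and (E). (D) is listed earlier → (D).
(E) needed (C), now all done → (E).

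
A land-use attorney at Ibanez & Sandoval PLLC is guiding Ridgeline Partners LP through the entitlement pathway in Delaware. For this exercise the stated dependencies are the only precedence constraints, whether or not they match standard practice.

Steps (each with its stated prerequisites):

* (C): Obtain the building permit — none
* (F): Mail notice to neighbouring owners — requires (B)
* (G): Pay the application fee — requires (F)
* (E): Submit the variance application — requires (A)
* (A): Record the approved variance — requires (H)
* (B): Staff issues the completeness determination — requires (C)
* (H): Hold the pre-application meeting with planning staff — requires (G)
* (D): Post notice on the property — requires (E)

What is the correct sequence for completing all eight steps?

(C), (B), (F), (G), (H), (A), (E), (D)

Only (C) has no prerequisites, so it is first.
(B) is the only step now ready → (B).
(F) needed (B), now all done → (F).
Next only (G) has its prerequisites met → (G).
(H) needed (G), now all done → (H).
That leaves (A) as the only ready step → (A).
That leaves (E) as the only ready step → (E).
That leaves (D) as the only ready step → (D).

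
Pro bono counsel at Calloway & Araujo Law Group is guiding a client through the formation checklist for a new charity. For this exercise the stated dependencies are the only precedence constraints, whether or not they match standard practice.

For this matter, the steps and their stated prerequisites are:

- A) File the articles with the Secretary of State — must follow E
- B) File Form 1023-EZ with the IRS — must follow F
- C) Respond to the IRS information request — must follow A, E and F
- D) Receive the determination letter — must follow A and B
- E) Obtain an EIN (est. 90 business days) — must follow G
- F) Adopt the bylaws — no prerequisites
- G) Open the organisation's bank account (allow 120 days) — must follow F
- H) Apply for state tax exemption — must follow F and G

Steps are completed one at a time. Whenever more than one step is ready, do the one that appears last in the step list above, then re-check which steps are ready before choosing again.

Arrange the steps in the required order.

F has no prerequisites → F first.
G and B are both available; G is listed later → G.
H and E now also ready, so the ready set is {H, E, B}; H is listed later → H.
E and B are both available; E is listed later → E.
A now also ready, so the ready set is {B, A}; B is listed later → B.
A needed E, now all done → A.
D and C are both available; D is listed later → D.
C needed F, E and A, now all done → C.

F, G, H, E, B, A, D, C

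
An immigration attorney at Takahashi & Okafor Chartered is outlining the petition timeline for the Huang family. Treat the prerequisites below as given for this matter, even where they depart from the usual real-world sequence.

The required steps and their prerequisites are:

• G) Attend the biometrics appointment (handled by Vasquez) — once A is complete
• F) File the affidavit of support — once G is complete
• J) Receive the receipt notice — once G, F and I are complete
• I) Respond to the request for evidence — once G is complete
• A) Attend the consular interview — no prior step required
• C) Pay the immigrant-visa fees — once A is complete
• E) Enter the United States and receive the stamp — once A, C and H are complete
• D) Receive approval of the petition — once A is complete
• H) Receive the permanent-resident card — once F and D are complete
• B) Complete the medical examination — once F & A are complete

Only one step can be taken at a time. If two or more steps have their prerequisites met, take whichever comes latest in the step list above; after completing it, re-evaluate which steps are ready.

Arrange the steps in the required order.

A D C G I F B H E J

Only A has no prerequisites, so it is first.
D, C and G are all available; D is listed later → D.
Now C and G have their prerequisites met. C is listed later, so C next.
G is the only step now ready → G.
Ready: I and F. I is listed later → I.
That leaves F as the only ready step → F.
Now B, H and J have their prerequisites met. B is listed later, so B next.
H and J are both available; H is listed later → H.
E now also ready, so the ready set is {E, J}; E is listed later → E.
J is the only step now ready → J.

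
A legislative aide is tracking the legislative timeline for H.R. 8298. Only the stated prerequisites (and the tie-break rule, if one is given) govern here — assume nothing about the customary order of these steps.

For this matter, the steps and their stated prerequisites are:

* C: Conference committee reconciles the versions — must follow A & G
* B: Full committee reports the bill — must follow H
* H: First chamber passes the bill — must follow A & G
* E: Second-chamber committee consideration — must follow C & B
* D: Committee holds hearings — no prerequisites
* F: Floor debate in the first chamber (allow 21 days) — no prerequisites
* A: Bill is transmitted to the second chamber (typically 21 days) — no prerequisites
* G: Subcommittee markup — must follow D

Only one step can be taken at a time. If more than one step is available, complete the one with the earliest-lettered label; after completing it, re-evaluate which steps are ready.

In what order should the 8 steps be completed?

A, D, F, G, C, H, B, E

Nothing is required for A, D and F. A has the earlier label → A first.
D and F are both available; D has the earlier label → D.
Ready: F and G. F has the earlier label → F.
Next only G has its prerequisites met → G.
Now C and H have their prerequisites met. C has the earlier label, so C next.
H is the only step now ready → H.
Next only B has its prerequisites met → B.
E needed B and C, now all done → E.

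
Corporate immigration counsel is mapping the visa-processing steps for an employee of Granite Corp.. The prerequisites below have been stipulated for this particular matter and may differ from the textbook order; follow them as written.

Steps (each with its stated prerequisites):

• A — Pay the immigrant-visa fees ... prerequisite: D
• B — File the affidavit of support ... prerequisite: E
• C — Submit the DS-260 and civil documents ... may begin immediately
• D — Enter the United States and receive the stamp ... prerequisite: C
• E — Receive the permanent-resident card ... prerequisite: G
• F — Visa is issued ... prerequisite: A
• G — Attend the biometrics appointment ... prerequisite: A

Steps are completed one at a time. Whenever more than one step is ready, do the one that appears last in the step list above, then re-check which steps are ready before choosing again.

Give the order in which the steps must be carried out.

C has no prerequisites → C first.
D is the only step now ready → D.
A needed D, now all done → A.
Now G and F have their prerequisites met. G is listed later, so G next.
Ready: F and E. F is listed later → F.
E needed G, now all done → E.
B is the only step now ready → B.

C, D, A, G, F, E, B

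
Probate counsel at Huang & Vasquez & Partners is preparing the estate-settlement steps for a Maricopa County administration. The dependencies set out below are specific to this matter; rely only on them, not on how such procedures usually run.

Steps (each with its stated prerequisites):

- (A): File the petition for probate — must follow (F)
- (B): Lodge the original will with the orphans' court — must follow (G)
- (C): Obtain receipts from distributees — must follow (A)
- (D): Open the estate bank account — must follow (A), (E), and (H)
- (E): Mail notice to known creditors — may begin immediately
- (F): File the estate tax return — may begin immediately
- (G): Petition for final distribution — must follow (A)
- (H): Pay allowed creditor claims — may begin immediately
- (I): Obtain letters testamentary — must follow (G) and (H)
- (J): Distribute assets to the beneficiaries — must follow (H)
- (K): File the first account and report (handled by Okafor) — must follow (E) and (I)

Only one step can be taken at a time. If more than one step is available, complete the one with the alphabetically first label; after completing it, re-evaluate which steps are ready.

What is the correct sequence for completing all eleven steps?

(E) (F) (A) (C) (G) (B) (H) (D) (I) (J) (K)

Nothing is required for (E), (F) and (H). (E) has the earlier label → (E) first.
Now (F) and (H) have their prerequisites met. (F) has the earlier label, so (F) next.
Ready: (A) and (H). (A) has the earlier label → (A).
Ready: (C), (G) and (H). (C) has the earlier label → (C).
Ready: (G) and (H). (G) has the earlier label → (G).
(B) and (H) are both available; (B) has the earlier label → (B).
That leaves (H) as the only ready step → (H).
Now (D), (I) and (J) have their prerequisites met. (D) has the earlier label, so (D) next.
Now (I) and (J) have their prerequisites met. (I) has the earlier label, so (I) next.
(J) and (K) are both available; (J) has the earlier label → (J).
(K) is the only step now ready → (K).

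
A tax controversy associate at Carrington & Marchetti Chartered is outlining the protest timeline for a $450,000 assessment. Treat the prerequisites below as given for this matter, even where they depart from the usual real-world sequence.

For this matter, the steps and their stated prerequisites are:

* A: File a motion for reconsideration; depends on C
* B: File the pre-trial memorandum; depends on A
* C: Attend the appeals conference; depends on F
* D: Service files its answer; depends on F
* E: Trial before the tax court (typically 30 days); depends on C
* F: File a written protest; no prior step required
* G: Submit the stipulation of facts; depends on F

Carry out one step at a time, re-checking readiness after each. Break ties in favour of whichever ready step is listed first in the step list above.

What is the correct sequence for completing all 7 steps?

F, C, A, B, D, E, G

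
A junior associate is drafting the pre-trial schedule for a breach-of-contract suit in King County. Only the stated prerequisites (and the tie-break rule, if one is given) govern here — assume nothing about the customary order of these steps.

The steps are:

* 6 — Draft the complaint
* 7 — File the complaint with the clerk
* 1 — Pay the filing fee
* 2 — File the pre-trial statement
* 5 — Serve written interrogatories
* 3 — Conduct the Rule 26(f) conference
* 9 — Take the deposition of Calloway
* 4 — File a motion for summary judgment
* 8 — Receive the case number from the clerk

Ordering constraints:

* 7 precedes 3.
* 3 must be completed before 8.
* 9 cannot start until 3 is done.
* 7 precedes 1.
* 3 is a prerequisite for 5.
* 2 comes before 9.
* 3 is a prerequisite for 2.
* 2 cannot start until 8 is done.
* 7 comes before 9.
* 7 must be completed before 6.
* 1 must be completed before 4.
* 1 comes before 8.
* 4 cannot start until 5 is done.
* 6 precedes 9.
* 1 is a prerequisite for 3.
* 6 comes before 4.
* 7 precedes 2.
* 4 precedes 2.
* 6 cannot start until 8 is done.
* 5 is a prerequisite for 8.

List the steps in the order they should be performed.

Only 7 has no prerequisites, so it is first.
1 needed 7, now all done → 1.
3 needed 7 and 1, now all done → 3.
Next only 5 has its prerequisites met → 5.
8 is the only step now ready → 8.
That leaves 6 as the only ready step → 6.
Next only 4 has its prerequisites met → 4.
Next only 2 has its prerequisites met → 2.
9 needed 6, 7, 2 and 3, now all done → 9.

7, 1, 3, 5, 8, 6, 4, 2, 9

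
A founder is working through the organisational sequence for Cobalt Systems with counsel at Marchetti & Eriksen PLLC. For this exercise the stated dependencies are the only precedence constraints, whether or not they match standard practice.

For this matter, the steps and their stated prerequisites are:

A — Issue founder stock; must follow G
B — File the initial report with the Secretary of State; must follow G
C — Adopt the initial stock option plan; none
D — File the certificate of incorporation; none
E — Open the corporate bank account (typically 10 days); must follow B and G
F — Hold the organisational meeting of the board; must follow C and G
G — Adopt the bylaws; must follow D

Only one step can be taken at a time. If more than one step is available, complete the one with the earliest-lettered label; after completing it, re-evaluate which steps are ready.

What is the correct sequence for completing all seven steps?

Nothing is required for C and D. C has the earlier label → C first.
Next only D has its prerequisites met → D.
G needed D, now all done → G.
A, B and F are all available; A has the earlier label → A.
Now B and F have their prerequisites met. B has the earlier label, so B next.
Ready: E and F. E has the earlier label → E.
That leaves F as the only ready step → F.

C D G A B E F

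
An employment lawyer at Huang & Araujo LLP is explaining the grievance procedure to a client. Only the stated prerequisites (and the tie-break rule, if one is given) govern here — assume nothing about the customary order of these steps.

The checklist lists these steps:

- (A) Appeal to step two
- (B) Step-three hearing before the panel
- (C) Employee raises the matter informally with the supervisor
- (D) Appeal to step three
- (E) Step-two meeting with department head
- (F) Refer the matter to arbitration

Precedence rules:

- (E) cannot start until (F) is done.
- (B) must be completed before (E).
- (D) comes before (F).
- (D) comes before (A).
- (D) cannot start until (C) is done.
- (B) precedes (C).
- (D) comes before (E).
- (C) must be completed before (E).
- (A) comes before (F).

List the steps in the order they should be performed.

(B), (C), (D), (A), (F), (E)

(B) is the only step with nothing outstanding, so it goes first.
(C) needed (B), now all done → (C).
Next only (D) has its prerequisites met → (D).
Next only (A) has its prerequisites met → (A).
(F) needed (A) and (D), now all done → (F).
(E) needed (B), (C), (D) and (F), now all done → (E).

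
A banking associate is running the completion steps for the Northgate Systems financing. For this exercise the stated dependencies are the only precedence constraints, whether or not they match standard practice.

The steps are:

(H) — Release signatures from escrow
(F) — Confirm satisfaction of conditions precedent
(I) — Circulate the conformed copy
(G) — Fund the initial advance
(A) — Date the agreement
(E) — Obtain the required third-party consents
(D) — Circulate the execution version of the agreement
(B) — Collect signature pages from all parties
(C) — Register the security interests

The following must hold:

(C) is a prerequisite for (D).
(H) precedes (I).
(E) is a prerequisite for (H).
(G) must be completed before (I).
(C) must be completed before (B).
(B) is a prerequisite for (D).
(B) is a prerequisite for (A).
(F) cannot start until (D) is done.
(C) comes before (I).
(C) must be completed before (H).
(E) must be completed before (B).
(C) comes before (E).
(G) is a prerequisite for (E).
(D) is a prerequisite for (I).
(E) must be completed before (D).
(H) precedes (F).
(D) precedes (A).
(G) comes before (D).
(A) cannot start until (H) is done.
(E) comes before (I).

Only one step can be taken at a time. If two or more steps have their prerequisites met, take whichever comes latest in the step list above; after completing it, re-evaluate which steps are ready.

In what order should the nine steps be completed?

(C), (G), (E), (B), (D), (H), (A), (I), (F)

(C) and (G) have no prerequisites; (C) is listed later, so (C) is first.
That leaves (G) as the only ready step → (G).
(E) needed (C) and (G), now all done → (E).
Ready: (B) and (H). (B) is listed later → (B).
(D) and (H) are both available; (D) is listed later → (D).
(H) is the only step now ready → (H).
(A), (I) and (F) are all available; (A) is listed later → (A).
Now (I) and (F) have their prerequisites met. (I) is listed later, so (I) next.
That leaves (F) as the only ready step → (F).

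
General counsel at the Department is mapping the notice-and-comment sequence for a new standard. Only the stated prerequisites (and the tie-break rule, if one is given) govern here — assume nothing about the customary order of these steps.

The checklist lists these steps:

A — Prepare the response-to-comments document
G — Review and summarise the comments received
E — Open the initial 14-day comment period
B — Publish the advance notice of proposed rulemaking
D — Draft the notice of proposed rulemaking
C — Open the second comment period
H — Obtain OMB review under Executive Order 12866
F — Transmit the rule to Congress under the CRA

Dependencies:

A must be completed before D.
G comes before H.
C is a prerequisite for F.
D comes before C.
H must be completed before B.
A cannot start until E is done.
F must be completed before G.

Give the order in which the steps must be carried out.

E, A, D, C, F, G, H, B

Only E has no prerequisites, so it is first.
A needed E, now all done → A.
Next only D has its prerequisites met → D.
C is the only step now ready → C.
F needed C, now all done → F.
G is the only step now ready → G.
H needed G, now all done → H.
B is the only step now ready → B.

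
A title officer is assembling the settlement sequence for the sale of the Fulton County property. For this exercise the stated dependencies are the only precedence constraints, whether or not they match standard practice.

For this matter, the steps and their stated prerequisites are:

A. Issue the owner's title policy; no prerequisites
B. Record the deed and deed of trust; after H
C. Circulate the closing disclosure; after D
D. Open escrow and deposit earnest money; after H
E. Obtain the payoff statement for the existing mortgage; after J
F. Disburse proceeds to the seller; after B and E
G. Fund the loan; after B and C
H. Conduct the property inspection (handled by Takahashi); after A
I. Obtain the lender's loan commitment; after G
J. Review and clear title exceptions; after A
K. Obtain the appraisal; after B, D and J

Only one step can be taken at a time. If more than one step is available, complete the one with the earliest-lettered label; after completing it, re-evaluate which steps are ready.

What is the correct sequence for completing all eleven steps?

A, H, B, D, C, G, I, J, E, F, K

A has no prerequisites → A first.
H and J are both available; H has the earlier label → H.
B, D and J are all available; B has the earlier label → B.
Ready: D and J. D has the earlier label → D.
Now C and J have their prerequisites met. C has the earlier label, so C next.
G now also ready, so the ready set is {G, J}; G has the earlier label → G.
I now also ready, so the ready set is {I, J}; I has the earlier label → I.
J needed A, now all done → J.
E and K are both available; E has the earlier label → E.
F now also ready, so the ready set is {F, K}; F has the earlier label → F.
That leaves K as the only ready step → K.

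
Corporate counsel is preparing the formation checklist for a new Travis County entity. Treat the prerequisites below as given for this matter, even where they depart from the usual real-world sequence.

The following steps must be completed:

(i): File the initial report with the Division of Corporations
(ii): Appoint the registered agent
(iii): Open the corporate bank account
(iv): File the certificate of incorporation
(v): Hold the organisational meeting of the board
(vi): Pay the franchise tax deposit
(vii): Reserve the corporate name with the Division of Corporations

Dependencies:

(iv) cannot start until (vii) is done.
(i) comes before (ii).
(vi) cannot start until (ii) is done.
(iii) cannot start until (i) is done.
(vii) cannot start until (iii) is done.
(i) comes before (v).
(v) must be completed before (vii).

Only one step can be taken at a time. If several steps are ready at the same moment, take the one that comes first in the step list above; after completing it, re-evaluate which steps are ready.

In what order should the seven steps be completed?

(i), (ii), (iii), (v), (vi), (vii), (iv)

(i) has no prerequisites → (i) first.
(ii), (iii) and (v) are all available; (ii) is listed earlier → (ii).
(vi) now also ready, so the ready set is {(iii), (v), (vi)}; (iii) is listed earlier → (iii).
Ready: (v) and (vi). (v) is listed earlier → (v).
(vii) now also ready, so the ready set is {(vi), (vii)}; (vi) is listed earlier → (vi).
Next only (vii) has its prerequisites met → (vii).
That leaves (iv) as the only ready step → (iv).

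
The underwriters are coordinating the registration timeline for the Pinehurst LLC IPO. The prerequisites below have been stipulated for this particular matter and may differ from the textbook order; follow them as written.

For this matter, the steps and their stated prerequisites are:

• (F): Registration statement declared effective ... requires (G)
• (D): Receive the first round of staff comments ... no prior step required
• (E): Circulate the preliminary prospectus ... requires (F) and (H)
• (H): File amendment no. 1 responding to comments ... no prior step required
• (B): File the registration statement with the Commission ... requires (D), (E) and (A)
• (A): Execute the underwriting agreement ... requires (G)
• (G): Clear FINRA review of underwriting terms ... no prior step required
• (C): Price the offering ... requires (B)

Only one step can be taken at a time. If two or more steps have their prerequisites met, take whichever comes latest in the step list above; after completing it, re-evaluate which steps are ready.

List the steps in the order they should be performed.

(G), (H) and (D) have no prerequisites; (G) is listed later, so (G) is first.
(A), (H), (D) and (F) are all available; (A) is listed later → (A).
Ready: (H), (D) and (F). (H) is listed later → (H).
(D) and (F) are both available; (D) is listed later → (D).
That leaves (F) as the only ready step → (F).
Next only (E) has its prerequisites met → (E).
That leaves (B) as the only ready step → (B).
(C) needed (B), now all done → (C).

(G), (A), (H), (D), (F), (E), (B), (C)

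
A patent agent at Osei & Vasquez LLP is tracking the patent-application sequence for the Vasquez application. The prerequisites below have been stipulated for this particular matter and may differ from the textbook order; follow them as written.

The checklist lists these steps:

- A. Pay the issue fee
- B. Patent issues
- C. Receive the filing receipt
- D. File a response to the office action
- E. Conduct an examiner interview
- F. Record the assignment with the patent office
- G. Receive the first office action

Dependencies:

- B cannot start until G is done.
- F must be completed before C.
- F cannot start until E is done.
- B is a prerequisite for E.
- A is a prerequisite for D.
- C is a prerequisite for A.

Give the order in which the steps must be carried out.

G → B → E → F → C → A → D

G is the only step with nothing outstanding, so it goes first.
Next only B has its prerequisites met → B.
E is the only step now ready → E.
That leaves F as the only ready step → F.
C needed F, now all done → C.
A is the only step now ready → A.
D needed A, now all done → D.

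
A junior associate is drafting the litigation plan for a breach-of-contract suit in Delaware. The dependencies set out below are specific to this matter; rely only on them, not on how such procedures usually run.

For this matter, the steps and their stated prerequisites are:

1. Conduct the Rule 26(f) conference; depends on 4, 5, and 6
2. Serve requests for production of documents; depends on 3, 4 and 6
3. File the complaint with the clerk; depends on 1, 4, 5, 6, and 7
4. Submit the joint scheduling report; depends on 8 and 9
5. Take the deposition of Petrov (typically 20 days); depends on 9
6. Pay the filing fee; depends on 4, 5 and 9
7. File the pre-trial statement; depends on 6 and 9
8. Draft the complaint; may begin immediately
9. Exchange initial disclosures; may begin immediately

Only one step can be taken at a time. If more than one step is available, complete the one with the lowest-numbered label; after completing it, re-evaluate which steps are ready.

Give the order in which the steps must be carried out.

8 → 9 → 4 → 5 → 6 → 1 → 7 → 3 → 2

8 and 9 have no prerequisites; 8 has the earlier label, so 8 is first.
That leaves 9 as the only ready step → 9.
Now 4 and 5 have their prerequisites met. 4 has the earlier label, so 4 next.
Next only 5 has its prerequisites met → 5.
6 is the only step now ready → 6.
Ready: 1 and 7. 1 has the earlier label → 1.
7 needed 6 and 9, now all done → 7.
3 needed 1, 4, 5, 6 and 7, now all done → 3.
2 needed 3, 4 and 6, now all done → 2.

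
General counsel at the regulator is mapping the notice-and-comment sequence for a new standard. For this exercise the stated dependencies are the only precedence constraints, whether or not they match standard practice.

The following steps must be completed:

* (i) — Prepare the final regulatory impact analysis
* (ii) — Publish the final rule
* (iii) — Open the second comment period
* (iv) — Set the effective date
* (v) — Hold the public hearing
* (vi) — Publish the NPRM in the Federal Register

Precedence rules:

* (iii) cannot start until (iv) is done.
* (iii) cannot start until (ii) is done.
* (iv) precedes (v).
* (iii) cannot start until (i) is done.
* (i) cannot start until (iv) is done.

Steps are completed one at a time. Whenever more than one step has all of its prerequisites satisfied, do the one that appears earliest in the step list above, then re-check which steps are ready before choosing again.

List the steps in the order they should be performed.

(ii), (iv), (i), (iii), (v), (vi)

Nothing is required for (ii), (iv) and (vi). (ii) is listed earlier → (ii) first.
Ready: (iv) and (vi). (iv) is listed earlier → (iv).
(i) and (v) now also ready, so the ready set is {(i), (v), (vi)}; (i) is listed earlier → (i).
Now (iii), (v) and (vi) have their prerequisites met. (iii) is listed earlier, so (iii) next.
(v) and (vi) are both available; (v) is listed earlier → (v).
Next only (vi) has its prerequisites met → (vi).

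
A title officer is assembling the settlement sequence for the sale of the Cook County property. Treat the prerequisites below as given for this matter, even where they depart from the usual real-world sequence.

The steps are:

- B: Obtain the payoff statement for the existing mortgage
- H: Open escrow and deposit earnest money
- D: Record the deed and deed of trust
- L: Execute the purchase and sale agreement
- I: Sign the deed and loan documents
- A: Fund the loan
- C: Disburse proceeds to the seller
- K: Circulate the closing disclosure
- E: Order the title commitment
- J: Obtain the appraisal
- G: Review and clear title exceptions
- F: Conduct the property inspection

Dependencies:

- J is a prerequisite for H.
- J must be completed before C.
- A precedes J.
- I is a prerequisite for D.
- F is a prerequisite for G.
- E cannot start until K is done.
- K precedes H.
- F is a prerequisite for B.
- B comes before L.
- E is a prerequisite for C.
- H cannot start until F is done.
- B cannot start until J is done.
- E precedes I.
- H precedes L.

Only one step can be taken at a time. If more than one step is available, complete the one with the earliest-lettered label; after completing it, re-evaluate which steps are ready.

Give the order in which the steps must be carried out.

Nothing is required for A, F and K. A has the earlier label → A first.
Now F, J and K have their prerequisites met. F has the earlier label, so F next.
G, J and K are all available; G has the earlier label → G.
J and K are both available; J has the earlier label → J.
B now also ready, so the ready set is {B, K}; B has the earlier label → B.
K is the only step now ready → K.
E and H are both available; E has the earlier label → E.
Now C, H and I have their prerequisites met. C has the earlier label, so C next.
Ready: H and I. H has the earlier label → H.
Now I and L have their prerequisites met. I has the earlier label, so I next.
Now D and L have their prerequisites met. D has the earlier label, so D next.
L is the only step now ready → L.

A F G J B K E C H I D L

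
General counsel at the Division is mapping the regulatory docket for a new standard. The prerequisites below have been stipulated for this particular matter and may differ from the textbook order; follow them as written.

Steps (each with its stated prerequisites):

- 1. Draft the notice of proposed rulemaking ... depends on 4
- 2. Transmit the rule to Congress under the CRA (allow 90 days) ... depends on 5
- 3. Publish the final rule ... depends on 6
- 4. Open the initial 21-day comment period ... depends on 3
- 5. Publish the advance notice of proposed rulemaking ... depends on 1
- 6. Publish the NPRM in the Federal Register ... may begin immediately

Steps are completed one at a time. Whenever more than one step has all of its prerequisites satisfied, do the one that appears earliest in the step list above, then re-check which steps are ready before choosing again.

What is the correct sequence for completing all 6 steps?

6 is the only step with nothing outstanding, so it goes first.
3 needed 6, now all done → 3.
4 needed 3, now all done → 4.
1 is the only step now ready → 1.
That leaves 5 as the only ready step → 5.
Next only 2 has its prerequisites met → 2.

6, 3, 4, 1, 5, 2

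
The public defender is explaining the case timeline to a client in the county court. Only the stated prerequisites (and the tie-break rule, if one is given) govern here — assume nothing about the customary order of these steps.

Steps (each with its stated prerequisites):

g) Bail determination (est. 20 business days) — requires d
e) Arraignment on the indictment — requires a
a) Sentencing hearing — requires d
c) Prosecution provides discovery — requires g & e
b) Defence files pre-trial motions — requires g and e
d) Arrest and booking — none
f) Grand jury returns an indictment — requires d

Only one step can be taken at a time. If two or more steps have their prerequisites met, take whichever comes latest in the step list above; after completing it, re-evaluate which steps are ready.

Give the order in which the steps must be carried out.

d, f, a, e, g, b, c

d is the only step with nothing outstanding, so it goes first.
Now f, a and g have their prerequisites met. f is listed later, so f next.
Now a and g have their prerequisites met. a is listed later, so a next.
e now also ready, so the ready set is {e, g}; e is listed later → e.
g needed d, now all done → g.
Now b and c have their prerequisites met. b is listed later, so b next.
c is the only step now ready → c.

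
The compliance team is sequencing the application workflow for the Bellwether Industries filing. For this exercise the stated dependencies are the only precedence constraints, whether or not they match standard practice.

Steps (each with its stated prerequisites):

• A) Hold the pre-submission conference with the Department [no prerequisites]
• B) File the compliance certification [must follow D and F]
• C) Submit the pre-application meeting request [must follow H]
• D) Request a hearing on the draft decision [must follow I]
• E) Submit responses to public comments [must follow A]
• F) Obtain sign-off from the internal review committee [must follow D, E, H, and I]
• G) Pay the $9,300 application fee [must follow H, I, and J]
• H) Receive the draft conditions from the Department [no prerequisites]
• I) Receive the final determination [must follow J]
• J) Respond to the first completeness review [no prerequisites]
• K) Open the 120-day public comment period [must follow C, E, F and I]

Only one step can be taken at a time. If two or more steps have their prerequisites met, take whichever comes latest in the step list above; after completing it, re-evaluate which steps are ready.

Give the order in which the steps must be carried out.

J, I, H, G, D, C, A, E, F, K, B

Nothing is required for J, H and A. J is listed later → J first.
I now also ready, so the ready set is {I, H, A}; I is listed later → I.
H, D and A are all available; H is listed later → H.
Ready: G, D, C and A. G is listed later → G.
D, C and A are all available; D is listed later → D.
Now C and A have their prerequisites met. C is listed later, so C next.
That leaves A as the only ready step → A.
Next only E has its prerequisites met → E.
Next only F has its prerequisites met → F.
K and B are both available; K is listed later → K.
That leaves B as the only ready step → B.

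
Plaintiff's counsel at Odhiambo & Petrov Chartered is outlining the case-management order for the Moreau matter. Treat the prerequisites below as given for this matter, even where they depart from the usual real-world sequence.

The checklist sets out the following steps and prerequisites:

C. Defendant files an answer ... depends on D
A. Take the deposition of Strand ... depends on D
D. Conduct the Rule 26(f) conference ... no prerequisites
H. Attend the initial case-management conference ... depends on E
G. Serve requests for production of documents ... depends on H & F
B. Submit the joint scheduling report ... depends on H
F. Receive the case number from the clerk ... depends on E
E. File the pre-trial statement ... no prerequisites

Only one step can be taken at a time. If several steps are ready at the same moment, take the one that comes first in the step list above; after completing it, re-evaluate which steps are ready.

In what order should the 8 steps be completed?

D, C, A, E, H, B, F, G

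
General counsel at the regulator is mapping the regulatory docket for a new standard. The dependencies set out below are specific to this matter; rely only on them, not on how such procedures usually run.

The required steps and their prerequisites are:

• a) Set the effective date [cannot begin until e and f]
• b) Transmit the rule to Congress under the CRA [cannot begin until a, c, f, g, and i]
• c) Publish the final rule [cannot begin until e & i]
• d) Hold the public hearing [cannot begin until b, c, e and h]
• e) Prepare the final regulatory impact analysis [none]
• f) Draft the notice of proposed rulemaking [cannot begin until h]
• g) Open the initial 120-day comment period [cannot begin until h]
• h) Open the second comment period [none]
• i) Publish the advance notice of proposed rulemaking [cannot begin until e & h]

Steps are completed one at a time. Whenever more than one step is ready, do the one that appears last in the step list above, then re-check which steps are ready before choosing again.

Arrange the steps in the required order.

h g f e i c a b d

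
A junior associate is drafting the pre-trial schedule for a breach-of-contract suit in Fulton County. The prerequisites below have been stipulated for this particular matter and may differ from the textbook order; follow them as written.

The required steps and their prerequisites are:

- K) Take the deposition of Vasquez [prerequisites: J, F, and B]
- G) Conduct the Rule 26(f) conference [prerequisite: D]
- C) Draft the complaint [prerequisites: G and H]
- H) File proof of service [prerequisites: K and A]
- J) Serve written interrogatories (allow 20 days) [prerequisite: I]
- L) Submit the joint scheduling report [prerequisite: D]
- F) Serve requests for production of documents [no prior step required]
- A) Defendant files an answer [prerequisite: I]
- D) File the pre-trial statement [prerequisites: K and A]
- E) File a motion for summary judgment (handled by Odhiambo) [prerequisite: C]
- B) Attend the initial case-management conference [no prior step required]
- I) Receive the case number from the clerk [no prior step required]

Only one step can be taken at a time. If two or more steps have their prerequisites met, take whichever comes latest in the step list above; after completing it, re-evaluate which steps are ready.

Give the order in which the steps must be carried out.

I B A F J K D L H G C E

Nothing is required for I, B and F. I is listed later → I first.
A and J now also ready, so the ready set is {B, A, F, J}; B is listed later → B.
A, F and J are all available; A is listed later → A.
Now F and J have their prerequisites met. F is listed later, so F next.
J is the only step now ready → J.
K needed B, F and J, now all done → K.
Now D and H have their prerequisites met. D is listed later, so D next.
L and G now also ready, so the ready set is {L, H, G}; L is listed later → L.
Now H and G have their prerequisites met. H is listed later, so H next.
G needed D, now all done → G.
Next only C has its prerequisites met → C.
E needed C, now all done → E.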